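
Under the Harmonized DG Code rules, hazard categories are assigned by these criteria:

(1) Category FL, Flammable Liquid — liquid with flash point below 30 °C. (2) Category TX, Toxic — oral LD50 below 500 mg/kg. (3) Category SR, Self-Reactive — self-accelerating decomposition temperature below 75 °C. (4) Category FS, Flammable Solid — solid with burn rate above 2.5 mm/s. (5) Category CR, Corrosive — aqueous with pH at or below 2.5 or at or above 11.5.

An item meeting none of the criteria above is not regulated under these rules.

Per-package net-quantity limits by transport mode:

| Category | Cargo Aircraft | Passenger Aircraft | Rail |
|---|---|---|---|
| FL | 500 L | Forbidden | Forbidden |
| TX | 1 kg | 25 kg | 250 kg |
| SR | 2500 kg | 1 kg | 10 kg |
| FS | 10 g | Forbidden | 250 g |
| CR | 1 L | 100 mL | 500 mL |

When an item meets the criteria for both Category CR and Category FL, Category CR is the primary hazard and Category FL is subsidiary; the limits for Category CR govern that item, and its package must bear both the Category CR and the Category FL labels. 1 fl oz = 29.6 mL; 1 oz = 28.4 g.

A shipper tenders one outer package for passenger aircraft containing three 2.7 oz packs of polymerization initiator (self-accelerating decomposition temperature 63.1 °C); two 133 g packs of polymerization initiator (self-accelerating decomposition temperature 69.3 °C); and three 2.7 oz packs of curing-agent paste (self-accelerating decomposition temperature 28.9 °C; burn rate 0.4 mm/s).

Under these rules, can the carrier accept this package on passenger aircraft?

The polymerization initiator has self-accelerating decomposition temperature 63.1 °C, which is < 75 °C, so it is Category SR (Self-Reactive).
Polymerization initiator: self-accelerating decomposition temperature 69.3 °C < 75 °C → Category SR (Self-Reactive).
Curing-agent paste: self-accelerating decomposition temperature 28.9 °C < 75 °C → Category SR (Self-Reactive).
Category SR net quantity: (three 2.7 oz packs = 230.04 g) + (two 133 g packs = 266 g) + (three 2.7 oz packs = 230.04 g) = 726.08 g.
That is within the Category SR passenger aircraft limit of 1 kg.

Yes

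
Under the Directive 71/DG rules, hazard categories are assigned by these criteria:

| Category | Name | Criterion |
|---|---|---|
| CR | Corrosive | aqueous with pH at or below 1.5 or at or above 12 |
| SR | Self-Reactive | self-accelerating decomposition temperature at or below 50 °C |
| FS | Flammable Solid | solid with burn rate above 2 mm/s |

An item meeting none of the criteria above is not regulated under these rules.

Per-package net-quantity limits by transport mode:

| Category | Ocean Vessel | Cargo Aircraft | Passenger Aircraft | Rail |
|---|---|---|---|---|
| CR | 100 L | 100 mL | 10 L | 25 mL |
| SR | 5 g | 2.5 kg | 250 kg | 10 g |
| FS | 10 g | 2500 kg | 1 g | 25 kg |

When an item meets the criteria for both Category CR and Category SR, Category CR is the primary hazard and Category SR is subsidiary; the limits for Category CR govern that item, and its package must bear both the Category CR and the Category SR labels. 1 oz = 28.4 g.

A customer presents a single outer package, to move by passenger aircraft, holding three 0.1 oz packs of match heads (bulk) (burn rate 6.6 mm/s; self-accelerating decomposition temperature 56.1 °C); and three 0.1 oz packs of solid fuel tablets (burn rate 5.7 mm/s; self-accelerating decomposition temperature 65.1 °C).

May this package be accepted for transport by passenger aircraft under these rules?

The match heads (bulk) have burn rate 6.6 mm/s, which is > 2 mm/s, so they are Category FS (Flammable Solid).
The solid fuel tablets have burn rate 5.7 mm/s, which is > 2 mm/s, so they are Category FS (Flammable Solid).
Total Category FS: (three 0.1 oz packs = 8.52 g) + (three 0.1 oz packs = 8.52 g) = 17.04 g.
17.04 g exceeds the passenger aircraft limit of 1 g for Category FS.

No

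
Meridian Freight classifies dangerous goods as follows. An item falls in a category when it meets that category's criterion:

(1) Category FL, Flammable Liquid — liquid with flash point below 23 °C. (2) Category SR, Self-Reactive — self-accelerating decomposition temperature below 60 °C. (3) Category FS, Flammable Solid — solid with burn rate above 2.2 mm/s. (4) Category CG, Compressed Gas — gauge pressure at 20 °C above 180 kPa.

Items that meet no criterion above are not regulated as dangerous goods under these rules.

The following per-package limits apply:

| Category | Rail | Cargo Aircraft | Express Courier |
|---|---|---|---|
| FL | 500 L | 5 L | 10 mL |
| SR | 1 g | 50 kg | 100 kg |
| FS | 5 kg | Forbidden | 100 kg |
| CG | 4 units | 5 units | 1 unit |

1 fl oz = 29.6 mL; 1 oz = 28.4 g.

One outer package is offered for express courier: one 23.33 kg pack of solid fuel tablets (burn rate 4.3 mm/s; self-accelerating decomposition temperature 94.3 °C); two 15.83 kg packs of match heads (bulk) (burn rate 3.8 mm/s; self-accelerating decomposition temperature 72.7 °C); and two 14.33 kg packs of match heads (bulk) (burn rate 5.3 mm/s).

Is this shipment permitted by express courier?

Yes

Solid fuel tablets: burn rate 4.3 mm/s > 2.2 mm/s → Category FS (Flammable Solid).
The match heads (bulk) have burn rate 3.8 mm/s, which is > 2.2 mm/s, so they are Category FS (Flammable Solid).
With burn rate 5.3 mm/s (> 2.2 mm/s), the match heads (bulk) fall in Category FS.
Total Category FS: 23.33 kg + (two 15.83 kg packs = 31.66 kg) + (two 14.33 kg packs = 28.66 kg) = 83.65 kg.
83.65 kg ≤ 100 kg (express courier limit, Category FS) — within limit.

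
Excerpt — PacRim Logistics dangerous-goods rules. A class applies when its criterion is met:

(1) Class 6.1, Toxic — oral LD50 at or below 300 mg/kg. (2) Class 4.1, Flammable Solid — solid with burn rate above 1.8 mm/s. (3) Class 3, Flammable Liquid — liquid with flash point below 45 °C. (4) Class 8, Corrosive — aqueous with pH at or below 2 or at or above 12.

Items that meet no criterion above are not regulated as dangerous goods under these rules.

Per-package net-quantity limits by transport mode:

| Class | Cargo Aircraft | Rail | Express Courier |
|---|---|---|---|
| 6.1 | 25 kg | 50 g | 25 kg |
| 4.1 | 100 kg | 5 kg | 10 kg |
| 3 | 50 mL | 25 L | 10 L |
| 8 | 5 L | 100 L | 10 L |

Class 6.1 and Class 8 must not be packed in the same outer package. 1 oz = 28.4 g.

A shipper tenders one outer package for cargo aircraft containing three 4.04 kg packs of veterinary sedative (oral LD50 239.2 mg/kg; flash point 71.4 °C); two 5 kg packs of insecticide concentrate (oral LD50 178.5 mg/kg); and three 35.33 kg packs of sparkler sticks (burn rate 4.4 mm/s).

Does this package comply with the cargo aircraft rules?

No

With oral LD50 239.2 mg/kg (≤ 300 mg/kg), the veterinary sedative falls in Class 6.1.
Insecticide concentrate: oral LD50 178.5 mg/kg ≤ 300 mg/kg → Class 6.1 (Toxic).
The sparkler sticks have burn rate 4.4 mm/s, which is > 1.8 mm/s, so they are Class 4.1 (Flammable Solid).
Total Class 6.1: (three 4.04 kg packs = 12.12 kg) + (two 5 kg packs = 10 kg) = 22.12 kg.
22.12 kg is within the cargo aircraft limit of 25 kg for Class 6.1.
Class 4.1 quantity: three 35.33 kg packs = 105.99 kg.
That exceeds the Class 4.1 cargo aircraft limit of 100 kg.
The segregation rule (Class 6.1 with Class 8) does not apply to Class 6.1 with Class 4.1.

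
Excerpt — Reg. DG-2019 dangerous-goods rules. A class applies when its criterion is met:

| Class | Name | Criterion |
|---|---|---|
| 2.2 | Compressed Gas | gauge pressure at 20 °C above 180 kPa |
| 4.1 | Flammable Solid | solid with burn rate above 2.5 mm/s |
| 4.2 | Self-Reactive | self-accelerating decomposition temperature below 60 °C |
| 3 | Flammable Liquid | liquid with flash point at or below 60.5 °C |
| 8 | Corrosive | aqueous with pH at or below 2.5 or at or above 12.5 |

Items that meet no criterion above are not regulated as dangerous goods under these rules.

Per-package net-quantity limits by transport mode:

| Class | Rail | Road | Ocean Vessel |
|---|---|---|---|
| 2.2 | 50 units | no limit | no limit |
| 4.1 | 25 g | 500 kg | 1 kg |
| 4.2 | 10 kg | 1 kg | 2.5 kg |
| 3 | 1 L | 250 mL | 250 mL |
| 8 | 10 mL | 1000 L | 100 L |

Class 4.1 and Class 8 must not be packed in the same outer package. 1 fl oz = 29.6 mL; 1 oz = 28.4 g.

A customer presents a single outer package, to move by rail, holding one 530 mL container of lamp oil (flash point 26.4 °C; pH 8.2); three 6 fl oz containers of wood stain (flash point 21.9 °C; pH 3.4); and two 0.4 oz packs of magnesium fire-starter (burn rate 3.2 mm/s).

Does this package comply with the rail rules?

The lamp oil has flash point 26.4 °C, which is ≤ 60.5 °C, so it is Class 3 (Flammable Liquid).
The wood stain has flash point 21.9 °C, which is ≤ 60.5 °C, so it is Class 3 (Flammable Liquid).
With burn rate 3.2 mm/s (> 2.5 mm/s), the magnesium fire-starter falls in Class 4.1.
Class 3 net quantity: 530 mL + (three 6 fl oz containers = 532.8 mL) = 1062.8 mL.
1062.8 mL > 1 L (rail limit, Class 3) — over the limit.
Class 4.1 quantity: two 0.4 oz packs = 22.72 g.
That is within the Class 4.1 rail limit of 25 g.
The segregation rule (Class 4.1 with Class 8) does not apply to Class 3 with Class 4.1.

No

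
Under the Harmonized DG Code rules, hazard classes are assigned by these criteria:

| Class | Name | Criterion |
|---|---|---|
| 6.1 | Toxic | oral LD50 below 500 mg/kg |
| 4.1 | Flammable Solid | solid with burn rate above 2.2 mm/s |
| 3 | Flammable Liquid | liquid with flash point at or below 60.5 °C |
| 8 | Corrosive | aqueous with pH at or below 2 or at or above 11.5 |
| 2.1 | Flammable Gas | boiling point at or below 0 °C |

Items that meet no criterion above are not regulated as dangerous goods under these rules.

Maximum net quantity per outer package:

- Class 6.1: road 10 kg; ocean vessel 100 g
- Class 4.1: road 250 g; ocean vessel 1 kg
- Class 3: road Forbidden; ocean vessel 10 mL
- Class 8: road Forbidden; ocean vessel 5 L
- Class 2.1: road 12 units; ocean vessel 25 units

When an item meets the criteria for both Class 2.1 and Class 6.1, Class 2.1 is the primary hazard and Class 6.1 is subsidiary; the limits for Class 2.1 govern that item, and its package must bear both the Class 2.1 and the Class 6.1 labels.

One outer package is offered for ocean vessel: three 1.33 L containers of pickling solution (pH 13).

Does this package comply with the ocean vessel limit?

Yes

Pickling solution: pH 13 ≥ 11.5 → Class 8 (Corrosive).
Class 8 quantity: three 1.33 L containers = 3.99 L.
That is within the Class 8 ocean vessel limit of 5 L.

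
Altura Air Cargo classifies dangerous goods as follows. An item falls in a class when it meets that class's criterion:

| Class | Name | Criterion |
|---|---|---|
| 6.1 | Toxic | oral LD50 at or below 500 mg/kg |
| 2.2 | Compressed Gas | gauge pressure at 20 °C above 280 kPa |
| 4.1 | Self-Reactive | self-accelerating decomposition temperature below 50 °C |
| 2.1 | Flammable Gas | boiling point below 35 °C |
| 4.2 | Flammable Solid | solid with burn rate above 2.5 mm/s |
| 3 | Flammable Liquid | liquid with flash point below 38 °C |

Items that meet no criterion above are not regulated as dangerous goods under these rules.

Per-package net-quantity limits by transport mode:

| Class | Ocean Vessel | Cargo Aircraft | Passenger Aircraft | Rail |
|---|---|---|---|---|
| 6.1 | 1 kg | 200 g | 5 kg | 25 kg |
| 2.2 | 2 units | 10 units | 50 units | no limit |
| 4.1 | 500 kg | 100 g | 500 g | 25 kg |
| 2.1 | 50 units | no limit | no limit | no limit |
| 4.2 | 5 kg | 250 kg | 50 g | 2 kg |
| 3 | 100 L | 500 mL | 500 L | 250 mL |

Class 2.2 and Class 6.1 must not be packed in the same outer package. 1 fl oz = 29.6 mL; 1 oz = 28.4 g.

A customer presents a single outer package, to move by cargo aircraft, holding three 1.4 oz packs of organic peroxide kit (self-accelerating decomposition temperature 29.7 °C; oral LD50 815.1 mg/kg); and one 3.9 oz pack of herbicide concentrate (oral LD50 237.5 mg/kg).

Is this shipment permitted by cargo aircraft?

The organic peroxide kit has self-accelerating decomposition temperature 29.7 °C, which is < 50 °C, so it is Class 4.1 (Self-Reactive).
With oral LD50 237.5 mg/kg (≤ 500 mg/kg), the herbicide concentrate falls in Class 6.1.
Class 4.1 quantity: three 1.4 oz packs = 119.28 g.
That exceeds the Class 4.1 cargo aircraft limit of 100 g.
Class 6.1 quantity: one 3.9 oz pack = 110.76 g.
That is within the Class 6.1 cargo aircraft limit of 200 g.
The segregation rule (Class 2.2 with Class 6.1) does not apply to Class 4.1 with Class 6.1.

No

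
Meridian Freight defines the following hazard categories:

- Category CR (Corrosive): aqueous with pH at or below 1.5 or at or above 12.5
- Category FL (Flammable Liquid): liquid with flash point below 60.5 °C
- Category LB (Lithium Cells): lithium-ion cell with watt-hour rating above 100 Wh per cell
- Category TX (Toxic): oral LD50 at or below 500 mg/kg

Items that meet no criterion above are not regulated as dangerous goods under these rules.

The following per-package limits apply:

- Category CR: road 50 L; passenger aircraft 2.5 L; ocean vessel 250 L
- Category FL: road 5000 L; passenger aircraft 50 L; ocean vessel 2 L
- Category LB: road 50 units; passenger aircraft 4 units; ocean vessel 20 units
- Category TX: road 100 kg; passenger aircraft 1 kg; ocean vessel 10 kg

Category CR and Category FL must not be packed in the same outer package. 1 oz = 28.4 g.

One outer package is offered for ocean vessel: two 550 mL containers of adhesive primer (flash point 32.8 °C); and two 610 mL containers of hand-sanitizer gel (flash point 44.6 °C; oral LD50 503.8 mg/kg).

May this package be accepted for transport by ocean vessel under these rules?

Adhesive primer: flash point 32.8 °C < 60.5 °C → Category FL (Flammable Liquid).
With flash point 44.6 °C (< 60.5 °C), the hand-sanitizer gel falls in Category FL.
Category FL net quantity: (two 550 mL containers = 1.1 L) + (two 610 mL containers = 1.22 L) = 2.32 L.
2.32 L > 2 L (ocean vessel limit, Category FL) — over the limit.

No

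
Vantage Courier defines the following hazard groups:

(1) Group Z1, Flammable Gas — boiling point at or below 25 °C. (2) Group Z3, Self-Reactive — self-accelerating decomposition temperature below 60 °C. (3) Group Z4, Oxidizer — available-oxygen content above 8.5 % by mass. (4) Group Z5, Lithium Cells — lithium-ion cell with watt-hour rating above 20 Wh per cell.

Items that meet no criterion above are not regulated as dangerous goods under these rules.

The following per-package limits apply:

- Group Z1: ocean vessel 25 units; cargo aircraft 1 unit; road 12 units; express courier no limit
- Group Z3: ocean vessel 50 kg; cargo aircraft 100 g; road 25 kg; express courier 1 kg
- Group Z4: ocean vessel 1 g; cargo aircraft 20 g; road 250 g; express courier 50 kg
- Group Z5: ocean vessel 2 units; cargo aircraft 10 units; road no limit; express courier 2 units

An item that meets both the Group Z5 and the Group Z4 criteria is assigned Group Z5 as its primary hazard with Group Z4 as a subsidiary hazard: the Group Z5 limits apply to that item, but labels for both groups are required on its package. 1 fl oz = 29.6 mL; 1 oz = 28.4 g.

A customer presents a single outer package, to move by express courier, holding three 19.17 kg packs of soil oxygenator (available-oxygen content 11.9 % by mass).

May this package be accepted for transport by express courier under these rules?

No

Available-oxygen content 11.9 % by mass meets the Group Z4 criterion (Oxidizer), so the soil oxygenator is Group Z4.
Group Z4 quantity: three 19.17 kg packs = 57.51 kg.
57.51 kg exceeds the express courier limit of 50 kg for Group Z4.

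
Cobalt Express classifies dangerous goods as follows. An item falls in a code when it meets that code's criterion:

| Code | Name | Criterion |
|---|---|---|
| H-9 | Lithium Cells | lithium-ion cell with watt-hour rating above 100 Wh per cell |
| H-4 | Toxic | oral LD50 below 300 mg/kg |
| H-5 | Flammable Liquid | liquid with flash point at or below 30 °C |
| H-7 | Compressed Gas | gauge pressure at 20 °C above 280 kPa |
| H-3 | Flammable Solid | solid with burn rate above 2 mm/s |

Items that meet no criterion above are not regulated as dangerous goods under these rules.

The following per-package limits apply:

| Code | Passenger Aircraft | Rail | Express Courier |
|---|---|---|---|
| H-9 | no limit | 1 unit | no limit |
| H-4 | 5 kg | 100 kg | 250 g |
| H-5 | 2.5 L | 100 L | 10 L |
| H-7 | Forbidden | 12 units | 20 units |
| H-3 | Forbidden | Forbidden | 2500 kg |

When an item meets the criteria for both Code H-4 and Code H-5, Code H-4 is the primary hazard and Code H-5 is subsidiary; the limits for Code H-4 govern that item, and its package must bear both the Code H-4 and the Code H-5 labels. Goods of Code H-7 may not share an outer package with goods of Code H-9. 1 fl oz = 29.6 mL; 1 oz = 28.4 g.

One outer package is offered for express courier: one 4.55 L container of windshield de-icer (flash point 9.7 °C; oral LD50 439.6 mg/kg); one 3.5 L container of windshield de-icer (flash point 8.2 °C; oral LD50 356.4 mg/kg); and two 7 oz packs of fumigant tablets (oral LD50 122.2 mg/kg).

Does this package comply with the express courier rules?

No

Flash point 9.7 °C meets the Code H-5 criterion (Flammable Liquid), so the windshield de-icer is Code H-5.
With flash point 8.2 °C (≤ 30 °C), the windshield de-icer falls in Code H-5.
Oral LD50 122.2 mg/kg meets the Code H-4 criterion (Toxic), so the fumigant tablets are Code H-4.
Total Code H-5: 4.55 L + 3.5 L = 8.05 L.
That is within the Code H-5 express courier limit of 10 L.
Code H-4 quantity: two 7 oz packs = 397.6 g.
397.6 g exceeds the express courier limit of 250 g for Code H-4.
The segregation rule (Code H-7 with Code H-9) does not apply to Code H-5 with Code H-4.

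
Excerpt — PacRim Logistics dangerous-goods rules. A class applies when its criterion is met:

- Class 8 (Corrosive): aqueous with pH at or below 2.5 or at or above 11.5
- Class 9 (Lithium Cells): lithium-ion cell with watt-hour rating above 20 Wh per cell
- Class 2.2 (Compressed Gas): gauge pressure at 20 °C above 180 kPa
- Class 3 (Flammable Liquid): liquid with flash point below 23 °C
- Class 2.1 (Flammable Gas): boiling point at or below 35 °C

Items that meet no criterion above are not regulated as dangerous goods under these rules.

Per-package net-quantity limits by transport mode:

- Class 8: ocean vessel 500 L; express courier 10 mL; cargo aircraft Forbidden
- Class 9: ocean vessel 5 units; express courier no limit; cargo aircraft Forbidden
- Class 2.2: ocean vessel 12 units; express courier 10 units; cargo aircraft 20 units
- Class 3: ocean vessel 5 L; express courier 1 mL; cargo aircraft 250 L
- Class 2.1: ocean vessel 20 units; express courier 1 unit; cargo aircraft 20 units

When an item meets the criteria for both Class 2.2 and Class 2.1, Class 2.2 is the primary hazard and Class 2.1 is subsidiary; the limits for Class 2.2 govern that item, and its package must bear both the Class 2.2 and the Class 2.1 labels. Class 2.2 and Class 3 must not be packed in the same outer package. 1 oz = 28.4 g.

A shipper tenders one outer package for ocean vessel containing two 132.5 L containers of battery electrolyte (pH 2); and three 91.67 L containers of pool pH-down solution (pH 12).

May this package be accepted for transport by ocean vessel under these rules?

No

The battery electrolyte has pH 2, which is ≤ 2.5, so it is Class 8 (Corrosive).
Pool pH-down solution: pH 12 ≥ 11.5 → Class 8 (Corrosive).
Class 8 net quantity: (two 132.5 L containers = 265 L) + (three 91.67 L containers = 275.01 L) = 540.01 L.
That exceeds the Class 8 ocean vessel limit of 500 L.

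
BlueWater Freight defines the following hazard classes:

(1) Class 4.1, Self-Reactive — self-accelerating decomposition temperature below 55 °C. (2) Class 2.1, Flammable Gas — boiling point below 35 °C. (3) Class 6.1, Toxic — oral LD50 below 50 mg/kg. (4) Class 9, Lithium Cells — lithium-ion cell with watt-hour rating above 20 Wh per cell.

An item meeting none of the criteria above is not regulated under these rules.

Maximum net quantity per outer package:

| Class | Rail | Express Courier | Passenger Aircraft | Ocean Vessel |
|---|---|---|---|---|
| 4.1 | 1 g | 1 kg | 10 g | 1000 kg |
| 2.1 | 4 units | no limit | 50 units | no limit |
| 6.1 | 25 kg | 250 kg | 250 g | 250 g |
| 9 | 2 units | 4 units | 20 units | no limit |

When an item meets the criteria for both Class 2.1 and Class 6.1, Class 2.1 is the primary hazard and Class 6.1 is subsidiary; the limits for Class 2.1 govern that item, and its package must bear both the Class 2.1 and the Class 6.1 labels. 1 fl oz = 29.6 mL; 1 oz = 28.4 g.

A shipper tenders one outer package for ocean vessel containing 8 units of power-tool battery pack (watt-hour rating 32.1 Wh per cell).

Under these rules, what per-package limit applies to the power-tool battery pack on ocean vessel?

Watt-hour rating 32.1 Wh per cell meets the Class 9 criterion (Lithium Cells), so the power-tool battery pack is Class 9.
The ocean vessel limit for Class 9 is no limit.

no limit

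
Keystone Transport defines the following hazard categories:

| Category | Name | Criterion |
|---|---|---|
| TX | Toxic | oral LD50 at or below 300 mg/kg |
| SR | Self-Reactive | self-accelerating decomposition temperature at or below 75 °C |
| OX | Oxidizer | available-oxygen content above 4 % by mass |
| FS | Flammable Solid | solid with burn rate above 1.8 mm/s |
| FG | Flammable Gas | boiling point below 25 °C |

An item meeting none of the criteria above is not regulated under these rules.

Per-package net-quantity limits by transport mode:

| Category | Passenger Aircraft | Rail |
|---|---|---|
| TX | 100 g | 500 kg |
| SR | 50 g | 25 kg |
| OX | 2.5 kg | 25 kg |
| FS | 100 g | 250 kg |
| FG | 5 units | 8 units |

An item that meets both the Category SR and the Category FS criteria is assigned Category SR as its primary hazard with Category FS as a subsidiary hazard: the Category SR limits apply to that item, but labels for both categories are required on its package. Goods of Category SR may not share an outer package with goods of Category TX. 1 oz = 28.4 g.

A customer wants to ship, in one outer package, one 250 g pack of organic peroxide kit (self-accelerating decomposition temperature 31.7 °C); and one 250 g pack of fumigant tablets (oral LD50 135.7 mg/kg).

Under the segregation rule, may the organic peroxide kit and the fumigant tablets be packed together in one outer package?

No

The organic peroxide kit has self-accelerating decomposition temperature 31.7 °C, which is ≤ 75 °C, so it is Category SR (Self-Reactive).
Fumigant tablets: oral LD50 135.7 mg/kg ≤ 300 mg/kg → Category TX (Toxic).
Category SR and Category TX may not share an outer package.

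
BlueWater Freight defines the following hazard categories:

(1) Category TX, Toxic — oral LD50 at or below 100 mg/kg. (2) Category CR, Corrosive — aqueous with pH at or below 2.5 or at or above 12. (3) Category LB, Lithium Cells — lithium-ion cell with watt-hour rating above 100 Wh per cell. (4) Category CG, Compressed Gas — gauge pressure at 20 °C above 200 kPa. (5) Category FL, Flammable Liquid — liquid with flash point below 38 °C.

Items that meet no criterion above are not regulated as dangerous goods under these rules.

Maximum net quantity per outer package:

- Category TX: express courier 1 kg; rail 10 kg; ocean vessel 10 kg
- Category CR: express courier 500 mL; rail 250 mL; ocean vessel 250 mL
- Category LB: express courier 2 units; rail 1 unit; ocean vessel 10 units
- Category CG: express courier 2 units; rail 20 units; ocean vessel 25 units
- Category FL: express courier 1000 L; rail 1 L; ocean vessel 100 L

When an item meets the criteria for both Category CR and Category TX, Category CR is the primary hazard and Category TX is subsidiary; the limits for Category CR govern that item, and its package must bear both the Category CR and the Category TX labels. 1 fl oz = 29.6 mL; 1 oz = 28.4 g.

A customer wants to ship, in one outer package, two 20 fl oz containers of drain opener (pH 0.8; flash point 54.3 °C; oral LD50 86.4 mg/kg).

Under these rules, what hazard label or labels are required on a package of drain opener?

With pH 0.8 (≤ 2.5), the drain opener falls in Category CR.
Drain opener: oral LD50 86.4 mg/kg ≤ 100 mg/kg → Category TX (Toxic).
By the precedence rule Category CR is primary and Category TX is subsidiary, and that rule requires both labels on the package.

Category CR and TX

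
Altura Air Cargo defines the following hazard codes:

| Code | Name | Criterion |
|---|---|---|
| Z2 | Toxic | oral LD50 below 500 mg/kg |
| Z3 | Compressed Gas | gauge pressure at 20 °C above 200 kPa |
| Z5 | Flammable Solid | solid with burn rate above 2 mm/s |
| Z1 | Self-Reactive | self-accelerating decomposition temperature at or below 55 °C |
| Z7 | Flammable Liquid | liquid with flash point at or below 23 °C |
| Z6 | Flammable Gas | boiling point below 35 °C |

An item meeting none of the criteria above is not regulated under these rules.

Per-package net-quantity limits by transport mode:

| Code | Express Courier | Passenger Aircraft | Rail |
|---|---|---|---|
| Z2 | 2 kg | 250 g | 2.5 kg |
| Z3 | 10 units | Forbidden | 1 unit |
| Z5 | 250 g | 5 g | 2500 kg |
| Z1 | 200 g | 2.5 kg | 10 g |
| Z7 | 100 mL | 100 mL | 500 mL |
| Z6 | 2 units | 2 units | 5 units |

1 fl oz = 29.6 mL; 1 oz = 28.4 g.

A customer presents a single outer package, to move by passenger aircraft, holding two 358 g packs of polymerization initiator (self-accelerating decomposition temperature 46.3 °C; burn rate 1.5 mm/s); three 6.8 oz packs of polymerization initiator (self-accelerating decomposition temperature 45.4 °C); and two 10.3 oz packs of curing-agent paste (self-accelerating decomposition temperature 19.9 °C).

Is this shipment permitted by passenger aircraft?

Yes

With self-accelerating decomposition temperature 46.3 °C (≤ 55 °C), the polymerization initiator falls in Code Z1.
Polymerization initiator: self-accelerating decomposition temperature 45.4 °C ≤ 55 °C → Code Z1 (Self-Reactive).
Curing-agent paste: self-accelerating decomposition temperature 19.9 °C ≤ 55 °C → Code Z1 (Self-Reactive).
Code Z1 net quantity: (two 358 g packs = 716 g) + (three 6.8 oz packs = 579.36 g) + (two 10.3 oz packs = 585.04 g) = 1880.4 g.
That is within the Code Z1 passenger aircraft limit of 2.5 kg.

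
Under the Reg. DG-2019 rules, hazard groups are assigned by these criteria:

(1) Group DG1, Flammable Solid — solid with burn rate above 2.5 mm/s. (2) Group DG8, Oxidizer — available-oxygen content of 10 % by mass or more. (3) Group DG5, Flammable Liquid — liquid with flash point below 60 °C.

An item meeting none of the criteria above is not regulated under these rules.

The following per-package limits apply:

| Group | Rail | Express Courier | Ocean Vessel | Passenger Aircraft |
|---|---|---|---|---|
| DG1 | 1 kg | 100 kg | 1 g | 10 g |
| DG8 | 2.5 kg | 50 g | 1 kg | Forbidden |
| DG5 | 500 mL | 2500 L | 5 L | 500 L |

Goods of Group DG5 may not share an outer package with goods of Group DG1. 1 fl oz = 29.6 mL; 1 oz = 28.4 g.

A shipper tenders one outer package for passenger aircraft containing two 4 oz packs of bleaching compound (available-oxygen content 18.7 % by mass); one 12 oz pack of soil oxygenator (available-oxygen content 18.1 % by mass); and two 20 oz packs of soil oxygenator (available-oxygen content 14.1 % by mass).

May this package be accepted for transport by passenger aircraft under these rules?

No

With available-oxygen content 18.7 % by mass (≥ 10 % by mass), the bleaching compound falls in Group DG8.
The soil oxygenator has available-oxygen content 18.1 % by mass, which is ≥ 10 % by mass, so it is Group DG8 (Oxidizer).
The soil oxygenator has available-oxygen content 14.1 % by mass, which is ≥ 10 % by mass, so it is Group DG8 (Oxidizer).
Total Group DG8: (two 4 oz packs = 227.2 g) + (one 12 oz pack = 340.8 g) + (two 20 oz packs = 1.136 kg) = 1.704 kg.
Group DG8 is Forbidden by passenger aircraft.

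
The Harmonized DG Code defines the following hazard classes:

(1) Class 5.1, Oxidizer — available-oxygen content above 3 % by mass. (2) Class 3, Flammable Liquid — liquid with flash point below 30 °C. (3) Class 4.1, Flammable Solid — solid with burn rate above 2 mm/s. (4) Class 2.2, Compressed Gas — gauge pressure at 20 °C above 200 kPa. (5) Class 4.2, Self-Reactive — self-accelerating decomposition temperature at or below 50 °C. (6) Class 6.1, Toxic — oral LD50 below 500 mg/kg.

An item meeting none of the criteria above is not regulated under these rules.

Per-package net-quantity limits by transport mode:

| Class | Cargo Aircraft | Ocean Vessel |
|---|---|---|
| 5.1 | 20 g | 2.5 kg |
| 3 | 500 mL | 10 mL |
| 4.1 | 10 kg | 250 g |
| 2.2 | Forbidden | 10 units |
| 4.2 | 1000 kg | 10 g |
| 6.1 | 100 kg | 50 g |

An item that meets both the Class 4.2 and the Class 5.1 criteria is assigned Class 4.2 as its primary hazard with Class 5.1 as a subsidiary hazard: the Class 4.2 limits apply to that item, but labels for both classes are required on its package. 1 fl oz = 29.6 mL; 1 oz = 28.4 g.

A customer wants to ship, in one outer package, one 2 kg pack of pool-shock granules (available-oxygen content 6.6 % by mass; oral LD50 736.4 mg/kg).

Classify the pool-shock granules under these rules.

Class 5.1

With available-oxygen content 6.6 % by mass (> 3 % by mass), the pool-shock granules fall in Class 5.1.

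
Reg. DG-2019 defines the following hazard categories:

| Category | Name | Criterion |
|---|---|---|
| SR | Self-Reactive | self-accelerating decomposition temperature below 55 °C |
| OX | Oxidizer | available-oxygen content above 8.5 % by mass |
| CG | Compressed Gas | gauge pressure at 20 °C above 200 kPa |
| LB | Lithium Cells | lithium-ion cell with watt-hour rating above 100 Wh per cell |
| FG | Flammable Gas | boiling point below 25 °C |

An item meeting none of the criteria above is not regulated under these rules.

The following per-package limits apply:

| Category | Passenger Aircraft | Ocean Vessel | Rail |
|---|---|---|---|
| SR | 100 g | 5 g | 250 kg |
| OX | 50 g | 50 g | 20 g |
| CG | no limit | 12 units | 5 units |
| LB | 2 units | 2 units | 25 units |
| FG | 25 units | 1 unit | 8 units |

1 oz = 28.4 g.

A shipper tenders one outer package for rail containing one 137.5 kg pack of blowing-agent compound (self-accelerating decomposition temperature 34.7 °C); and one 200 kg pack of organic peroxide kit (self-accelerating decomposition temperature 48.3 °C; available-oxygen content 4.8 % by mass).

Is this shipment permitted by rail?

No

Self-accelerating decomposition temperature 34.7 °C meets the Category SR criterion (Self-Reactive), so the blowing-agent compound is Category SR.
With self-accelerating decomposition temperature 48.3 °C (< 55 °C), the organic peroxide kit falls in Category SR.
Total Category SR: 137.5 kg + 200 kg = 337.5 kg.
337.5 kg exceeds the rail limit of 250 kg for Category SR.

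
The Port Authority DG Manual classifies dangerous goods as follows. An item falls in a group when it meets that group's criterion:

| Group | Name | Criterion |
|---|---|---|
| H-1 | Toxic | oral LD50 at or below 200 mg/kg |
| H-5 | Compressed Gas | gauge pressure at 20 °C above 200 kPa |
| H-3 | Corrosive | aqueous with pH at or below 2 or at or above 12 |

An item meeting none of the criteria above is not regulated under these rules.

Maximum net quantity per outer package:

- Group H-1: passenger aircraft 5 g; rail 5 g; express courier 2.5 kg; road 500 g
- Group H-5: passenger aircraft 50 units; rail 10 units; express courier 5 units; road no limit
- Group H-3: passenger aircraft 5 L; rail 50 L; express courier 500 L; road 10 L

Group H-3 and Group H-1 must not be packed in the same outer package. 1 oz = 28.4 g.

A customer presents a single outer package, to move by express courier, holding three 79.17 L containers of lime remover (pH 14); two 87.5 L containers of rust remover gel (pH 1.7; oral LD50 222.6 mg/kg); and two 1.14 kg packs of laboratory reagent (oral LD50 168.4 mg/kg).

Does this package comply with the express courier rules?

The lime remover has pH 14, which is ≥ 12, so it is Group H-3 (Corrosive).
pH 1.7 meets the Group H-3 criterion (Corrosive), so the rust remover gel is Group H-3.
Laboratory reagent: oral LD50 168.4 mg/kg ≤ 200 mg/kg → Group H-1 (Toxic).
Total Group H-3: (three 79.17 L containers = 237.51 L) + (two 87.5 L containers = 175 L) = 412.51 L.
That is within the Group H-3 express courier limit of 500 L.
Group H-1 quantity: two 1.14 kg packs = 2.28 kg.
2.28 kg is within the express courier limit of 2.5 kg for Group H-1.
Group H-3 and Group H-1 may not share an outer package.

No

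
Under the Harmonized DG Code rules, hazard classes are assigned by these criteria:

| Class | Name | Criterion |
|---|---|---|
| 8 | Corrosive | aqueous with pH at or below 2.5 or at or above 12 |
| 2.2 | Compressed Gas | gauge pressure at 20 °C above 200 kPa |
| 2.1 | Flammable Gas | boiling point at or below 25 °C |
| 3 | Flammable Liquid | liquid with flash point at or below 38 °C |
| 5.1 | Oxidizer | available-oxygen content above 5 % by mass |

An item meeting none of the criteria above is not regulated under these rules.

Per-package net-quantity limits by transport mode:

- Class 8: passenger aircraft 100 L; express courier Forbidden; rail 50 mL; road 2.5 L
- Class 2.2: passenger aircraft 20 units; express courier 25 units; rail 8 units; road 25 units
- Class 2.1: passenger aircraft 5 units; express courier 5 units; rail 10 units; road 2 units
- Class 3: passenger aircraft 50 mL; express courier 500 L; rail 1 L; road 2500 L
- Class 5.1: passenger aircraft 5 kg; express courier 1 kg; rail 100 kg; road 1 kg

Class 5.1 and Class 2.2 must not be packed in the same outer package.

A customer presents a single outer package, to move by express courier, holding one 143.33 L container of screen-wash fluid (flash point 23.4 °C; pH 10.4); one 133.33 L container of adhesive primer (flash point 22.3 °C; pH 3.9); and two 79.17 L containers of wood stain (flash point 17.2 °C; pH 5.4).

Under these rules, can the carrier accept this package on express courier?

Yes

Flash point 23.4 °C meets the Class 3 criterion (Flammable Liquid), so the screen-wash fluid is Class 3.
Flash point 22.3 °C meets the Class 3 criterion (Flammable Liquid), so the adhesive primer is Class 3.
Flash point 17.2 °C meets the Class 3 criterion (Flammable Liquid), so the wood stain is Class 3.
Total Class 3: 143.33 L + 133.33 L + (two 79.17 L containers = 158.34 L) = 435 L.
435 L ≤ 500 L (express courier limit, Class 3) — within limit.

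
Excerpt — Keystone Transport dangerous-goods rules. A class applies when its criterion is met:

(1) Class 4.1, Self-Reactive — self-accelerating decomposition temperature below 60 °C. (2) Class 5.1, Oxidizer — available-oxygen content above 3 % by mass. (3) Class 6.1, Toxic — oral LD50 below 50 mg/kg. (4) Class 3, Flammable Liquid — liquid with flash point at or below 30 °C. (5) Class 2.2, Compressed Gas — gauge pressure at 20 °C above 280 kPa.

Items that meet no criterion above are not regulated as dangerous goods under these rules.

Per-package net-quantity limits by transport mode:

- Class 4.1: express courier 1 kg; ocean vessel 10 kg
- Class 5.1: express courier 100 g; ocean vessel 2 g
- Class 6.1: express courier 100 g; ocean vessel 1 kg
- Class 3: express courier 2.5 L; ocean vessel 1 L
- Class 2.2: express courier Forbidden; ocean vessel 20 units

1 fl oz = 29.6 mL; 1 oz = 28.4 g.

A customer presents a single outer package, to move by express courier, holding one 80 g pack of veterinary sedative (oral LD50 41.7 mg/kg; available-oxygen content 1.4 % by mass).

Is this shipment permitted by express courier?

The veterinary sedative has oral LD50 41.7 mg/kg, which is < 50 mg/kg, so it is Class 6.1 (Toxic).
Class 6.1 quantity: 80 g.
That is within the Class 6.1 express courier limit of 100 g.

Yes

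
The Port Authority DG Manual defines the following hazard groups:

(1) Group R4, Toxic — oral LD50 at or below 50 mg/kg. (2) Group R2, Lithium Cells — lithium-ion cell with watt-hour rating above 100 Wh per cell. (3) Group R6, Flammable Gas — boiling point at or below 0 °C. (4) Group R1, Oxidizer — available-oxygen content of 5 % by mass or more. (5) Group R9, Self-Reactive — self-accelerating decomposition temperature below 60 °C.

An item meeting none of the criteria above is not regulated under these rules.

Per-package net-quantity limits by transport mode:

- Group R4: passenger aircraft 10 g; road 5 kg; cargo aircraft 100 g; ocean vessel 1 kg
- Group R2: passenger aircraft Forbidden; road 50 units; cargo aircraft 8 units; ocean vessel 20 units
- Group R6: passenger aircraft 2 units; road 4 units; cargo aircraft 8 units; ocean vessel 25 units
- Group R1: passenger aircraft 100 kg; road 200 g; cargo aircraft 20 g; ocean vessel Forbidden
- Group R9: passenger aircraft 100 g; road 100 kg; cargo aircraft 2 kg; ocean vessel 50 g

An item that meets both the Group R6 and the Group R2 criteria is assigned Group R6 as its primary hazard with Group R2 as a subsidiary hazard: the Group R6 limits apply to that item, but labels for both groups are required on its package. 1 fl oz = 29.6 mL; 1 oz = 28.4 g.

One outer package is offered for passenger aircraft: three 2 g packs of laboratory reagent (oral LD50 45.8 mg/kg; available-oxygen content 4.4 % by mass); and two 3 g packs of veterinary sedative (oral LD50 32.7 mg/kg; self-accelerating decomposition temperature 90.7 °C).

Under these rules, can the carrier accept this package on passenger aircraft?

No

The laboratory reagent has oral LD50 45.8 mg/kg, which is ≤ 50 mg/kg, so it is Group R4 (Toxic).
Veterinary sedative: oral LD50 32.7 mg/kg ≤ 50 mg/kg → Group R4 (Toxic).
Group R4 net quantity: (three 2 g packs = 6 g) + (two 3 g packs = 6 g) = 12 g.
12 g > 10 g (passenger aircraft limit, Group R4) — over the limit.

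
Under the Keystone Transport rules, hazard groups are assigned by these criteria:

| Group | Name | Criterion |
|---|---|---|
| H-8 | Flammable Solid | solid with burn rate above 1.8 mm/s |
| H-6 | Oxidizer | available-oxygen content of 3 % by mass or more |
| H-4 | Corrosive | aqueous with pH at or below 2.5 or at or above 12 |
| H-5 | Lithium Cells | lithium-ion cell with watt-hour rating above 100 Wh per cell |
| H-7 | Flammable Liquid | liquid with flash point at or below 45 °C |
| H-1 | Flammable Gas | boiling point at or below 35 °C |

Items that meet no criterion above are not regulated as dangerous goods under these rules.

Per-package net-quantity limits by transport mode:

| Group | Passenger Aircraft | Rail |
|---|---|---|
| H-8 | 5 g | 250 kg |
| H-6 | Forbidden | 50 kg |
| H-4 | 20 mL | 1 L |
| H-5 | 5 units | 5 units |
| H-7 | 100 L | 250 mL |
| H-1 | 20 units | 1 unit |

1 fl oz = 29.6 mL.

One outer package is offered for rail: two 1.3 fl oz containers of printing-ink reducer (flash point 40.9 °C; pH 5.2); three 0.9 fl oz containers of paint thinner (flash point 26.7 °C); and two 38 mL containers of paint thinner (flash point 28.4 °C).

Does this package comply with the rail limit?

The printing-ink reducer has flash point 40.9 °C, which is ≤ 45 °C, so it is Group H-7 (Flammable Liquid).
Paint thinner: flash point 26.7 °C ≤ 45 °C → Group H-7 (Flammable Liquid).
The paint thinner has flash point 28.4 °C, which is ≤ 45 °C, so it is Group H-7 (Flammable Liquid).
Total Group H-7: (two 1.3 fl oz containers = 76.96 mL) + (three 0.9 fl oz containers = 79.92 mL) + (two 38 mL containers = 76 mL) = 232.88 mL.
232.88 mL is within the rail limit of 250 mL for Group H-7.

Yes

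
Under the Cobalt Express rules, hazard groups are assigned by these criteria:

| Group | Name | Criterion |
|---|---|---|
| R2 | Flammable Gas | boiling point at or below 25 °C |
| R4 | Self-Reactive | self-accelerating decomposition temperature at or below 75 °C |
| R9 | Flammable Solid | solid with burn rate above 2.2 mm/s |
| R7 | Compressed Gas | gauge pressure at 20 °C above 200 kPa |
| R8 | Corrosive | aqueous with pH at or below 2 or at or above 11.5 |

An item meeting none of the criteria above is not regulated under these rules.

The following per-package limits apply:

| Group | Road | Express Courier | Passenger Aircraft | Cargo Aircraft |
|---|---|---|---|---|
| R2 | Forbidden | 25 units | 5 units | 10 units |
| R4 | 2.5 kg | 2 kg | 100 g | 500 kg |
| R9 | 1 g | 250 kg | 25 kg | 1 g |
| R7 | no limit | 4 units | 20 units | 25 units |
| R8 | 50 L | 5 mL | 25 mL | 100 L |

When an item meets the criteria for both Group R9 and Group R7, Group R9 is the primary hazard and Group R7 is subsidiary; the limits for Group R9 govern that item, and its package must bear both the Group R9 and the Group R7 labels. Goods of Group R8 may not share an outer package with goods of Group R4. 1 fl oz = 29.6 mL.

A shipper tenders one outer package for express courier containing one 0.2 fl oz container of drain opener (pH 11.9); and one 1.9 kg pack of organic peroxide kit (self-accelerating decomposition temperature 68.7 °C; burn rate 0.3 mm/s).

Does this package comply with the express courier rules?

With pH 11.9 (≥ 11.5), the drain opener falls in Group R8.
The organic peroxide kit has self-accelerating decomposition temperature 68.7 °C, which is ≤ 75 °C, so it is Group R4 (Self-Reactive).
Group R8 quantity: one 0.2 fl oz container = 5.92 mL.
That exceeds the Group R8 express courier limit of 5 mL.
Group R4 quantity: 1.9 kg.
1.9 kg ≤ 2 kg (express courier limit, Group R4) — within limit.
Group R8 and Group R4 may not share an outer package.

No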